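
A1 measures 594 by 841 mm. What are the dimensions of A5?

A2: ⌊841/2⌋ × 594 = 420 × 594 mm
A3: ⌊594/2⌋ × 420 = 297 × 420 mm
A4: ⌊420/2⌋ × 297 = 210 × 297 mm
A5: ⌊297/2⌋ × 210 = 148 × 210 mm

148 × 210 mm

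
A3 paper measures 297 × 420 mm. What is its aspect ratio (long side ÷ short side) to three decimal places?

1.414

420 / 297 = 1.414
Matches √2 ≈ 1.414 — the ISO 216 defining ratio.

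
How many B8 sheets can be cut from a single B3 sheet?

Each ISO step halves the sheet: 1 × B3 → 2 × B4 → 4 × B5 → 8 × B6 → …
From B3 to B8 is 5 halving steps: 2^5 = 32.

32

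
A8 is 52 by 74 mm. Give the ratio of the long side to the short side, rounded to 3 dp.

1.423

74 / 52 = 1.423
ISO 216 targets √2 ≈ 1.414; the +0.009 deviation is from mm rounding.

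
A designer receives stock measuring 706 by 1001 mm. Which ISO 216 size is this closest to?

Aspect ratio 1001/706 ≈ 1.418 — close to the ISO √2 ≈ 1.414.
In the B-series (B0 = 1000 × 1414 mm): B1 = 707 × 1000 mm.
Off by 2 mm total — nearest standard size.

B1 (707 × 1000 mm)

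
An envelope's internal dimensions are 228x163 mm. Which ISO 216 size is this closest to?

C5 (162 × 229 mm)

Aspect ratio 228/163 ≈ 1.399 (ISO target is √2 ≈ 1.414).
In the C-series (envelope sizes, between A and B): C5 = 162 × 229 mm.
Off by 2 mm total — nearest standard size.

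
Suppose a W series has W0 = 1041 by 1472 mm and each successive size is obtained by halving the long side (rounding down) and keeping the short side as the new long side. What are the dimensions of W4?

W1: ⌊1472/2⌋ × 1041 = 736 × 1041 mm
W2: ⌊1041/2⌋ × 736 = 520 × 736 mm
W3: ⌊736/2⌋ × 520 = 368 × 520 mm
W4: ⌊520/2⌋ × 368 = 260 × 368 mm

260 × 368 mm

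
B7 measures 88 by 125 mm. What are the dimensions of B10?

31 × 44 mm

B8: ⌊125/2⌋ × 88 = 62 × 88 mm
B9: ⌊88/2⌋ × 62 = 44 × 62 mm
B10: ⌊62/2⌋ × 44 = 31 × 44 mm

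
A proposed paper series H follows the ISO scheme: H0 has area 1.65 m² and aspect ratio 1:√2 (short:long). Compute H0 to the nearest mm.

1080 × 1528 mm

Let the short side be w mm. Then w · w√2 = 1.65 m² = 1,650,000 mm².
w² = 1,650,000/√2, so w ≈ 1080.2 mm; long side = w√2 ≈ 1527.6 mm.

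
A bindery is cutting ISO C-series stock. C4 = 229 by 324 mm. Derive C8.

57 × 81 mm

C5: ⌊324/2⌋ × 229 = 162 × 229 mm
C6: ⌊229/2⌋ × 162 = 114 × 162 mm
C7: ⌊162/2⌋ × 114 = 81 × 114 mm
C8: ⌊114/2⌋ × 81 = 57 × 81 mm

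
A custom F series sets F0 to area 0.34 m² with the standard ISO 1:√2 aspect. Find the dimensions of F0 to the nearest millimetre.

Let the short side be w mm. Then w · w√2 = 0.34 m² = 340,000 mm².
w² = 340,000/√2, so w ≈ 490.3 mm; long side = w√2 ≈ 693.4 mm.

490 × 693 mm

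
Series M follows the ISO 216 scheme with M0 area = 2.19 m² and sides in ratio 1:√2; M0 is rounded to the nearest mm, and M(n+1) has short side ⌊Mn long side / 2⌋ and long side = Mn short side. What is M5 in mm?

Let M0's short side be w mm. w · w√2 = 2.19 m² = 2,190,000 mm², so w ≈ 1244.4 mm and w√2 ≈ 1759.9 mm → M0 = 1244 × 1760 mm.
M1: ⌊1760/2⌋ × 1244 = 880 × 1244 mm
M2: ⌊1244/2⌋ × 880 = 622 × 880 mm
M3: ⌊880/2⌋ × 622 = 440 × 622 mm
M4: ⌊622/2⌋ × 440 = 311 × 440 mm
M5: ⌊440/2⌋ × 311 = 220 × 311 mm

220 × 311 mm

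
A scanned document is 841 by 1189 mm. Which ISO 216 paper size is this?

A0 (841 × 1189 mm)

Aspect ratio 1189/841 ≈ 1.414 — close to the ISO √2 ≈ 1.414.
In the A-series (A0 area = 1 m²): A0 = 841 × 1189 mm.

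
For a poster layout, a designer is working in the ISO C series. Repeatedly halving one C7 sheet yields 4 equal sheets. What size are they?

4 = 2^2, so 2 halving steps.
C7 → C8 → … → C9 after 2 steps.

C9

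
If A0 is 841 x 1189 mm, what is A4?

210 × 297 mm

A1: ⌊1189/2⌋ × 841 = 594 × 841 mm
A2: ⌊841/2⌋ × 594 = 420 × 594 mm
A3: ⌊594/2⌋ × 420 = 297 × 420 mm
A4: ⌊420/2⌋ × 297 = 210 × 297 mm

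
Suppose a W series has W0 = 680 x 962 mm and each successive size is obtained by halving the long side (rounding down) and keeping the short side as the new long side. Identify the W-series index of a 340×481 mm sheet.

W2

W0: 680 × 962 mm
W1: 481 × 680 mm
W2: 340 × 481 mm
W3: 240 × 340 mm
→ matches W2.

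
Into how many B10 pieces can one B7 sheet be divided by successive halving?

8

Each ISO step halves the sheet: 1 × B7 → 2 × B8 → 4 × B9 → 8 × B10
From B7 to B10 is 3 halving steps: 2^3 = 8.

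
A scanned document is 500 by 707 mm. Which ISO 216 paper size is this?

B2 (500 × 707 mm)

Aspect ratio 707/500 ≈ 1.414 — close to the ISO √2 ≈ 1.414.
In the B-series (B0 = 1000 × 1414 mm): B2 = 500 × 707 mm.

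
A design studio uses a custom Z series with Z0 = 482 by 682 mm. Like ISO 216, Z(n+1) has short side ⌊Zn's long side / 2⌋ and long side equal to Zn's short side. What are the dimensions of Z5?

85 × 120 mm

Z1: ⌊682/2⌋ × 482 = 341 × 482 mm
Z2: ⌊482/2⌋ × 341 = 241 × 341 mm
Z3: ⌊341/2⌋ × 241 = 170 × 241 mm
Z4: ⌊241/2⌋ × 170 = 120 × 170 mm
Z5: ⌊170/2⌋ × 120 = 85 × 120 mm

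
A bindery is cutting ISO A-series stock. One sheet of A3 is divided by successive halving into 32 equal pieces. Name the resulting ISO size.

A8

32 = 2^5, so 5 halving steps.
A3 → A4 → … → A8 after 5 steps.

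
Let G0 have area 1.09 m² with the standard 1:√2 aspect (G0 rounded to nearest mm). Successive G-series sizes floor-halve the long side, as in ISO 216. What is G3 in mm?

310 × 439 mm

Let G0's short side be w mm. w · w√2 = 1.09 m² = 1,090,000 mm², so w ≈ 877.9 mm and w√2 ≈ 1241.6 mm → G0 = 878 × 1242 mm.
G1: ⌊1242/2⌋ × 878 = 621 × 878 mm
G2: ⌊878/2⌋ × 621 = 439 × 621 mm
G3: ⌊621/2⌋ × 439 = 310 × 439 mm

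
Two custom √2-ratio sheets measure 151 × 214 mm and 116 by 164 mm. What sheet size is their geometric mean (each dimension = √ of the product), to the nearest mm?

132 × 187 mm

Short side: √(151 · 116) = √17516 ≈ 132.3 → 132 mm
Long side: √(214 · 164) = √35096 ≈ 187.3 → 187 mm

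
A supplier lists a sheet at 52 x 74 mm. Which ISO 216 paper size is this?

Aspect ratio 74/52 ≈ 1.423 — close to the ISO √2 ≈ 1.414.
In the A-series (A0 area = 1 m²): A8 = 52 × 74 mm.

A8 (52 × 74 mm)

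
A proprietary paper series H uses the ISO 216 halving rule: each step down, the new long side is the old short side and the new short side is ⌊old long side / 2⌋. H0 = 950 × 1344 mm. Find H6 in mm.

H1: ⌊1344/2⌋ × 950 = 672 × 950 mm
H2: ⌊950/2⌋ × 672 = 475 × 672 mm
H3: ⌊672/2⌋ × 475 = 336 × 475 mm
H4: ⌊475/2⌋ × 336 = 237 × 336 mm
H5: ⌊336/2⌋ × 237 = 168 × 237 mm
H6: ⌊237/2⌋ × 168 = 118 × 168 mm

118 × 168 mm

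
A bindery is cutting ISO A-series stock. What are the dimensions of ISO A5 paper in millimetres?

A0 = 841 × 1189 mm (A0 has area 1 m², aspect 1:√2).
A1: ⌊1189/2⌋ × 841 = 594 × 841 mm
A2: ⌊841/2⌋ × 594 = 420 × 594 mm
A3: ⌊594/2⌋ × 420 = 297 × 420 mm
A4: ⌊420/2⌋ × 297 = 210 × 297 mm
A5: ⌊297/2⌋ × 210 = 148 × 210 mm

148 × 210 mm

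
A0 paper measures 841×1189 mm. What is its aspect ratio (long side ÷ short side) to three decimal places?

1.414

1189 / 841 = 1.414
Matches √2 ≈ 1.414 — the ISO 216 defining ratio.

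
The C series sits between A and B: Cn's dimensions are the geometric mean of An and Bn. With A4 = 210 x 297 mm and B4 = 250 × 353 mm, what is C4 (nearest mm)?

229 × 324 mm

Short side: √(210 · 250) = √52500 ≈ 229.1 → 229 mm
Long side: √(297 · 353) = √104841 ≈ 323.8 → 324 mm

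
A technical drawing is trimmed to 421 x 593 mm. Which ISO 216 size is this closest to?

Aspect ratio 593/421 ≈ 1.409 — close to the ISO √2 ≈ 1.414.
In the A-series (A0 area = 1 m²): A2 = 420 × 594 mm.
Off by 2 mm total — nearest standard size.

A2 (420 × 594 mm)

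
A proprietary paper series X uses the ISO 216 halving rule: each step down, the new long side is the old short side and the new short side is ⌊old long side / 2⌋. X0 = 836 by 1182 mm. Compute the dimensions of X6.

X1 = 591 × 836 mm (from X0 by 1 halving).
X2: ⌊836/2⌋ × 591 = 418 × 591 mm
X3: ⌊591/2⌋ × 418 = 295 × 418 mm
X4: ⌊418/2⌋ × 295 = 209 × 295 mm
X5: ⌊295/2⌋ × 209 = 147 × 209 mm
X6: ⌊209/2⌋ × 147 = 104 × 147 mm

104 × 147 mm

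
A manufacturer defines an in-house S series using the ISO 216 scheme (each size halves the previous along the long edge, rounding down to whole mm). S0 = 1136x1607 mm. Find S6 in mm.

142 × 200 mm

S1 = 803 × 1136 mm (from S0 by 1 halving).
S2: ⌊1136/2⌋ × 803 = 568 × 803 mm
S3: ⌊803/2⌋ × 568 = 401 × 568 mm
S4: ⌊568/2⌋ × 401 = 284 × 401 mm
S5: ⌊401/2⌋ × 284 = 200 × 284 mm
S6: ⌊284/2⌋ × 200 = 142 × 200 mm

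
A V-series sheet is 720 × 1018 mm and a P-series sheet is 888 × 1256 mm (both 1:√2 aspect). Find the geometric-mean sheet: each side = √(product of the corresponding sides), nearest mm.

Short side: √(720 · 888) = √639360 ≈ 799.6 → 800 mm
Long side: √(1018 · 1256) = √1278608 ≈ 1130.8 → 1131 mm

800 × 1131 mm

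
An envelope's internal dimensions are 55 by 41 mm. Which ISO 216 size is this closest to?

Aspect ratio 55/41 ≈ 1.341 (ISO target is √2 ≈ 1.414).
In the C-series (envelope sizes, between A and B): C9 = 40 × 57 mm.
Off by 3 mm total — nearest standard size.

C9 (40 × 57 mm)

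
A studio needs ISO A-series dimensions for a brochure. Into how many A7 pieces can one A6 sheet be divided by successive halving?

A6 = 105 × 148 mm; A7 = 74 × 105 mm.
Each halving step doubles the count; 1 step from A6 to A7.
2^1 = 2.

2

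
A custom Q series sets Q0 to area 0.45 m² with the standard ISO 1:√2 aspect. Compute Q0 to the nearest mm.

564 × 798 mm

Let the short side be w mm. Then w · w√2 = 0.45 m² = 450,000 mm².
w² = 450,000/√2, so w ≈ 564.1 mm; long side = w√2 ≈ 797.7 mm.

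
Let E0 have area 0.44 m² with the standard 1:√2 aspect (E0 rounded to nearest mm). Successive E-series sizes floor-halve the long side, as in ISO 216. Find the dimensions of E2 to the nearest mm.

279 × 394 mm

Let E0's short side be w mm. w · w√2 = 0.44 m² = 440,000 mm², so w ≈ 557.8 mm and w√2 ≈ 788.8 mm → E0 = 558 × 789 mm.
E1: ⌊789/2⌋ × 558 = 394 × 558 mm
E2: ⌊558/2⌋ × 394 = 279 × 394 mm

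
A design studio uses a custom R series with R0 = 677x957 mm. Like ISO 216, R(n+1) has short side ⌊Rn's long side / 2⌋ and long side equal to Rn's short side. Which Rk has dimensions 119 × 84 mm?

R0: 677 × 957 mm
R1: 478 × 677 mm
R2: 338 × 478 mm
R3: 239 × 338 mm
R4: 169 × 239 mm
R5: 119 × 169 mm
R6: 84 × 119 mm
R7: 59 × 84 mm
→ matches R6.

R6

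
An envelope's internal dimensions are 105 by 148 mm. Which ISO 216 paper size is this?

A6 (105 × 148 mm)

Aspect ratio 148/105 ≈ 1.410 — close to the ISO √2 ≈ 1.414.
In the A-series (A0 area = 1 m²): A6 = 105 × 148 mm.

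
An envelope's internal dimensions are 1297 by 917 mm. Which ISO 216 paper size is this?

C0 (917 × 1297 mm)

Aspect ratio 1297/917 ≈ 1.414 — close to the ISO √2 ≈ 1.414.
In the C-series (envelope sizes, between A and B): C0 = 917 × 1297 mm.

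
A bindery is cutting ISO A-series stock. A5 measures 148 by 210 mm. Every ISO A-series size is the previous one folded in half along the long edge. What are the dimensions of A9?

A6: ⌊210/2⌋ × 148 = 105 × 148 mm
A7: ⌊148/2⌋ × 105 = 74 × 105 mm
A8: ⌊105/2⌋ × 74 = 52 × 74 mm
A9: ⌊74/2⌋ × 52 = 37 × 52 mm

37 × 52 mm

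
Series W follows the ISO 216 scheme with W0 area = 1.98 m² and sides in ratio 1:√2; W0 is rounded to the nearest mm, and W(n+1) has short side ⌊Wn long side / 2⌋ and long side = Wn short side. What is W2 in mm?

591 × 836 mm

Let W0's short side be w mm. w · w√2 = 1.98 m² = 1,980,000 mm², so w ≈ 1183.2 mm and w√2 ≈ 1673.4 mm → W0 = 1183 × 1673 mm.
W1: ⌊1673/2⌋ × 1183 = 836 × 1183 mm
W2: ⌊1183/2⌋ × 836 = 591 × 836 mm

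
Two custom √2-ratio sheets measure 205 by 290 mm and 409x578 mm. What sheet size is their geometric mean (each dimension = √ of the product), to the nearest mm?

290 × 409 mm

Short side: √(205 · 409) = √83845 ≈ 289.6 → 290 mm
Long side: √(290 · 578) = √167620 ≈ 409.4 → 409 mm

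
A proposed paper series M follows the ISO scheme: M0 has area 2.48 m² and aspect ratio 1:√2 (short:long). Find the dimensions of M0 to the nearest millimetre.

1324 × 1873 mm

Let the short side be w mm. Then w · w√2 = 2.48 m² = 2,480,000 mm².
w² = 2,480,000/√2, so w ≈ 1324.2 mm; long side = w√2 ≈ 1872.8 mm.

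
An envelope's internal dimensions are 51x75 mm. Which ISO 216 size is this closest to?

Aspect ratio 75/51 ≈ 1.471 (ISO target is √2 ≈ 1.414).
In the A-series (A0 area = 1 m²): A8 = 52 × 74 mm.
Off by 2 mm total — nearest standard size.

A8 (52 × 74 mm)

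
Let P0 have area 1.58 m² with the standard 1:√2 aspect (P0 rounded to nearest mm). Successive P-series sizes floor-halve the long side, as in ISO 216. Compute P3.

Let P0's short side be w mm. w · w√2 = 1.58 m² = 1,580,000 mm², so w ≈ 1057.0 mm and w√2 ≈ 1494.8 mm → P0 = 1057 × 1495 mm.
P1: ⌊1495/2⌋ × 1057 = 747 × 1057 mm
P2: ⌊1057/2⌋ × 747 = 528 × 747 mm
P3: ⌊747/2⌋ × 528 = 373 × 528 mm

373 × 528 mm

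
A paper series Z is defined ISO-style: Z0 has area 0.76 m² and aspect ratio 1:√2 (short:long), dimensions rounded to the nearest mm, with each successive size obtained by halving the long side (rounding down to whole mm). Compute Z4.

Let Z0's short side be w mm. w · w√2 = 0.76 m² = 760,000 mm², so w ≈ 733.1 mm and w√2 ≈ 1036.7 mm → Z0 = 733 × 1037 mm.
Z1: ⌊1037/2⌋ × 733 = 518 × 733 mm
Z2: ⌊733/2⌋ × 518 = 366 × 518 mm
Z3: ⌊518/2⌋ × 366 = 259 × 366 mm
Z4: ⌊366/2⌋ × 259 = 183 × 259 mm

183 × 259 mm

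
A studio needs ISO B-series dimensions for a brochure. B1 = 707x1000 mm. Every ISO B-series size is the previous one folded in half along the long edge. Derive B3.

B2: ⌊1000/2⌋ × 707 = 500 × 707 mm
B3: ⌊707/2⌋ × 500 = 353 × 500 mm

353 × 500 mm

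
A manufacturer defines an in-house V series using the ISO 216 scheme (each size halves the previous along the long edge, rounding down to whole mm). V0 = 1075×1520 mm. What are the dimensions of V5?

V1: ⌊1520/2⌋ × 1075 = 760 × 1075 mm
V2: ⌊1075/2⌋ × 760 = 537 × 760 mm
V3: ⌊760/2⌋ × 537 = 380 × 537 mm
V4: ⌊537/2⌋ × 380 = 268 × 380 mm
V5: ⌊380/2⌋ × 268 = 190 × 268 mm

190 × 268 mm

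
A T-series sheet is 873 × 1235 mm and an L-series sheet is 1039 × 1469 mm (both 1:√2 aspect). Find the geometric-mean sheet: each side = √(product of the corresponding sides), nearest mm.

Short side: √(873 · 1039) = √907047 ≈ 952.4 → 952 mm
Long side: √(1235 · 1469) = √1814215 ≈ 1346.9 → 1347 mm

952 × 1347 mm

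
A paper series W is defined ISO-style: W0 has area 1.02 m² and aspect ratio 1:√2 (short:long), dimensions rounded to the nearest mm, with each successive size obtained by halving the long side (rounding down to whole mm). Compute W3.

Let W0's short side be w mm. w · w√2 = 1.02 m² = 1,020,000 mm², so w ≈ 849.3 mm and w√2 ≈ 1201.0 mm → W0 = 849 × 1201 mm.
W1: ⌊1201/2⌋ × 849 = 600 × 849 mm
W2: ⌊849/2⌋ × 600 = 424 × 600 mm
W3: ⌊600/2⌋ × 424 = 300 × 424 mm

300 × 424 mm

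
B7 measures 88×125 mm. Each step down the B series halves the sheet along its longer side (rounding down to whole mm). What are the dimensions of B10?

31 × 44 mm

B8: ⌊125/2⌋ × 88 = 62 × 88 mm
B9: ⌊88/2⌋ × 62 = 44 × 62 mm
B10: ⌊62/2⌋ × 44 = 31 × 44 mm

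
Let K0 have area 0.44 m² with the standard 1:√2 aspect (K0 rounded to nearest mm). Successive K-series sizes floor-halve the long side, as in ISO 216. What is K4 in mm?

Let K0's short side be w mm. w · w√2 = 0.44 m² = 440,000 mm², so w ≈ 557.8 mm and w√2 ≈ 788.8 mm → K0 = 558 × 789 mm.
K1: ⌊789/2⌋ × 558 = 394 × 558 mm
K2: ⌊558/2⌋ × 394 = 279 × 394 mm
K3: ⌊394/2⌋ × 279 = 197 × 279 mm
K4: ⌊279/2⌋ × 197 = 139 × 197 mm

139 × 197 mm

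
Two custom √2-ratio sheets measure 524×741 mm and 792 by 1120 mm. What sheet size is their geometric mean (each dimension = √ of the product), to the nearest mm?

Short side: √(524 · 792) = √415008 ≈ 644.2 → 644 mm
Long side: √(741 · 1120) = √829920 ≈ 911.0 → 911 mm

644 × 911 mm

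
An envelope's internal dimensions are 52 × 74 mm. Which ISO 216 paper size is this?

Aspect ratio 74/52 ≈ 1.423 — close to the ISO √2 ≈ 1.414.
In the A-series (A0 area = 1 m²): A8 = 52 × 74 mm.

A8 (52 × 74 mm)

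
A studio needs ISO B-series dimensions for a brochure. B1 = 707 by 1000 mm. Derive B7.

B2: ⌊1000/2⌋ × 707 = 500 × 707 mm
B3: ⌊707/2⌋ × 500 = 353 × 500 mm
B4: ⌊500/2⌋ × 353 = 250 × 353 mm
B5: ⌊353/2⌋ × 250 = 176 × 250 mm
B6: ⌊250/2⌋ × 176 = 125 × 176 mm
B7: ⌊176/2⌋ × 125 = 88 × 125 mm

88 × 125 mm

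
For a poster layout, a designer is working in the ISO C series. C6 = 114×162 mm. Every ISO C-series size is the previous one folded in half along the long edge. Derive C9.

C7: ⌊162/2⌋ × 114 = 81 × 114 mm
C8: ⌊114/2⌋ × 81 = 57 × 81 mm
C9: ⌊81/2⌋ × 57 = 40 × 57 mm

40 × 57 mm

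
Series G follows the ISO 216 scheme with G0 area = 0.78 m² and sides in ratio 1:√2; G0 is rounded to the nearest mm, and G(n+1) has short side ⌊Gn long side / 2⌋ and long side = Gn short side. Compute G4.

Let G0's short side be w mm. w · w√2 = 0.78 m² = 780,000 mm², so w ≈ 742.7 mm and w√2 ≈ 1050.3 mm → G0 = 743 × 1050 mm.
G1: ⌊1050/2⌋ × 743 = 525 × 743 mm
G2: ⌊743/2⌋ × 525 = 371 × 525 mm
G3: ⌊525/2⌋ × 371 = 262 × 371 mm
G4: ⌊371/2⌋ × 262 = 185 × 262 mm

185 × 262 mm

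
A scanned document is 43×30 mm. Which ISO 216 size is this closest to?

Aspect ratio 43/30 ≈ 1.433 (ISO target is √2 ≈ 1.414).
In the B-series (B0 = 1000 × 1414 mm): B10 = 31 × 44 mm.
Off by 2 mm total — nearest standard size.

B10 (31 × 44 mm)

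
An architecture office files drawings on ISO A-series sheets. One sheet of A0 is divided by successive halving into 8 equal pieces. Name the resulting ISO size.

8 = 2^3, so 3 halving steps.
A0 → A1 → … → A3 after 3 steps.

A3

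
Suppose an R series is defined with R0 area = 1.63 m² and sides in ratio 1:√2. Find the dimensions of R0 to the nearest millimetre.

1074 × 1518 mm

Let the short side be w mm. Then w · w√2 = 1.63 m² = 1,630,000 mm².
w² = 1,630,000/√2, so w ≈ 1073.6 mm; long side = w√2 ≈ 1518.3 mm.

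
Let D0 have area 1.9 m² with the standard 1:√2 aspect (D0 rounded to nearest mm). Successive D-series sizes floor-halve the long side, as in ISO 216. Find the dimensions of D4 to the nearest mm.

289 × 409 mm

Let D0's short side be w mm. w · w√2 = 1.9 m² = 1,900,000 mm², so w ≈ 1159.1 mm and w√2 ≈ 1639.2 mm → D0 = 1159 × 1639 mm.
D1: ⌊1639/2⌋ × 1159 = 819 × 1159 mm
D2: ⌊1159/2⌋ × 819 = 579 × 819 mm
D3: ⌊819/2⌋ × 579 = 409 × 579 mm
D4: ⌊579/2⌋ × 409 = 289 × 409 mm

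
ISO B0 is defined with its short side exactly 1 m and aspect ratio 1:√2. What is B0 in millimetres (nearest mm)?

1000 × 1414 mm

Short side = 1000 mm; long side = 1000√2 ≈ 1414.2 mm.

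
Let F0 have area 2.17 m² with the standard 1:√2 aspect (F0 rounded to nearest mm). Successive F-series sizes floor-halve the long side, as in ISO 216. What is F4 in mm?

Let F0's short side be w mm. w · w√2 = 2.17 m² = 2,170,000 mm², so w ≈ 1238.7 mm and w√2 ≈ 1751.8 mm → F0 = 1239 × 1752 mm.
F1: ⌊1752/2⌋ × 1239 = 876 × 1239 mm
F2: ⌊1239/2⌋ × 876 = 619 × 876 mm
F3: ⌊876/2⌋ × 619 = 438 × 619 mm
F4: ⌊619/2⌋ × 438 = 309 × 438 mm

309 × 438 mm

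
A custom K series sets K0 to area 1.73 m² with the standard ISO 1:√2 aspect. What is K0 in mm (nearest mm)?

Let the short side be w mm. Then w · w√2 = 1.73 m² = 1,730,000 mm².
w² = 1,730,000/√2, so w ≈ 1106.0 mm; long side = w√2 ≈ 1564.2 mm.

1106 × 1564 mm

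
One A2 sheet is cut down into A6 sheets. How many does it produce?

A2 = 420 × 594 mm; A6 = 105 × 148 mm.
Each halving step doubles the count; 4 steps from A2 to A6.
2^4 = 16.

16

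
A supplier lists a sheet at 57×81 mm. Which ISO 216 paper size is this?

C8 (57 × 81 mm)

Aspect ratio 81/57 ≈ 1.421 — close to the ISO √2 ≈ 1.414.
In the C-series (envelope sizes, between A and B): C8 = 57 × 81 mm.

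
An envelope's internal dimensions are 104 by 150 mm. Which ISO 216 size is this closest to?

Aspect ratio 150/104 ≈ 1.442 (ISO target is √2 ≈ 1.414).
In the A-series (A0 area = 1 m²): A6 = 105 × 148 mm.
Off by 3 mm total — nearest standard size.

A6 (105 × 148 mm)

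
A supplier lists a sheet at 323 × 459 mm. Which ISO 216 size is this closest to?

Aspect ratio 459/323 ≈ 1.421 — close to the ISO √2 ≈ 1.414.
In the C-series (envelope sizes, between A and B): C3 = 324 × 458 mm.
Off by 2 mm total — nearest standard size.

C3 (324 × 458 mm)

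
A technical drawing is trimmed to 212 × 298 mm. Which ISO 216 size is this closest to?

A4 (210 × 297 mm)

Aspect ratio 298/212 ≈ 1.406 — close to the ISO √2 ≈ 1.414.
In the A-series (A0 area = 1 m²): A4 = 210 × 297 mm.
Off by 3 mm total — nearest standard size.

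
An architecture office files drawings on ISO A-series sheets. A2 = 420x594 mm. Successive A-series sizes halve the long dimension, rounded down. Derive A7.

A3: ⌊594/2⌋ × 420 = 297 × 420 mm
A4: ⌊420/2⌋ × 297 = 210 × 297 mm
A5: ⌊297/2⌋ × 210 = 148 × 210 mm
A6: ⌊210/2⌋ × 148 = 105 × 148 mm
A7: ⌊148/2⌋ × 105 = 74 × 105 mm

74 × 105 mm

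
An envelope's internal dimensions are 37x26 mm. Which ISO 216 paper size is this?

Aspect ratio 37/26 ≈ 1.423 — close to the ISO √2 ≈ 1.414.
In the A-series (A0 area = 1 m²): A10 = 26 × 37 mm.

A10 (26 × 37 mm)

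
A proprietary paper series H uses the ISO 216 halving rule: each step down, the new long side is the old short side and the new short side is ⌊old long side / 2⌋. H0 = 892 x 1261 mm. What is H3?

315 × 446 mm

H1 = 630 × 892 mm (from H0 by 1 halving).
H2: ⌊892/2⌋ × 630 = 446 × 630 mm
H3: ⌊630/2⌋ × 446 = 315 × 446 mm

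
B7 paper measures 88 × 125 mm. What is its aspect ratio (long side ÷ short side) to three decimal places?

125 / 88 = 1.420
ISO 216 targets √2 ≈ 1.414; the +0.006 deviation is from mm rounding.

1.420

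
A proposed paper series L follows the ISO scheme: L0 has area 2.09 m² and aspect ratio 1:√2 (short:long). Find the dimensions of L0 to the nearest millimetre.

1216 × 1719 mm

Let the short side be w mm. Then w · w√2 = 2.09 m² = 2,090,000 mm².
w² = 2,090,000/√2, so w ≈ 1215.7 mm; long side = w√2 ≈ 1719.2 mm.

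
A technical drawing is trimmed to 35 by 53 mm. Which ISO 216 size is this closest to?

Aspect ratio 53/35 ≈ 1.514 (ISO target is √2 ≈ 1.414).
In the A-series (A0 area = 1 m²): A9 = 37 × 52 mm.
Off by 3 mm total — nearest standard size.

A9 (37 × 52 mm)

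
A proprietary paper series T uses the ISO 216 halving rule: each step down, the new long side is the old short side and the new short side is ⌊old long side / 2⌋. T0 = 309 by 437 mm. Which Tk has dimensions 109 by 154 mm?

T0: 309 × 437 mm
T1: 218 × 309 mm
T2: 154 × 218 mm
T3: 109 × 154 mm
T4: 77 × 109 mm
→ matches T3.

T3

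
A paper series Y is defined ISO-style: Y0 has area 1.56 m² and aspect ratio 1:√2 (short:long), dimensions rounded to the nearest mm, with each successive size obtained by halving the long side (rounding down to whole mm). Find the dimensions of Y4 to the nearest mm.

Let Y0's short side be w mm. w · w√2 = 1.56 m² = 1,560,000 mm², so w ≈ 1050.3 mm and w√2 ≈ 1485.3 mm → Y0 = 1050 × 1485 mm.
Y1: ⌊1485/2⌋ × 1050 = 742 × 1050 mm
Y2: ⌊1050/2⌋ × 742 = 525 × 742 mm
Y3: ⌊742/2⌋ × 525 = 371 × 525 mm
Y4: ⌊525/2⌋ × 371 = 262 × 371 mm

262 × 371 mm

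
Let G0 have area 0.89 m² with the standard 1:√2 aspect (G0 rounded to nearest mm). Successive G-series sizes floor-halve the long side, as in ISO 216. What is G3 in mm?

Let G0's short side be w mm. w · w√2 = 0.89 m² = 890,000 mm², so w ≈ 793.3 mm and w√2 ≈ 1121.9 mm → G0 = 793 × 1122 mm.
G1: ⌊1122/2⌋ × 793 = 561 × 793 mm
G2: ⌊793/2⌋ × 561 = 396 × 561 mm
G3: ⌊561/2⌋ × 396 = 280 × 396 mm

280 × 396 mm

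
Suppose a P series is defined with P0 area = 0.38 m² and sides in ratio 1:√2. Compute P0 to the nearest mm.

518 × 733 mm

Let the short side be w mm. Then w · w√2 = 0.38 m² = 380,000 mm².
w² = 380,000/√2, so w ≈ 518.4 mm; long side = w√2 ≈ 733.1 mm.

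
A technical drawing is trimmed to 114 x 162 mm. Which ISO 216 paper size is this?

Aspect ratio 162/114 ≈ 1.421 — close to the ISO √2 ≈ 1.414.
In the C-series (envelope sizes, between A and B): C6 = 114 × 162 mm.

C6 (114 × 162 mm)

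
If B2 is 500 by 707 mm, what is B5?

176 × 250 mm

B3: ⌊707/2⌋ × 500 = 353 × 500 mm
B4: ⌊500/2⌋ × 353 = 250 × 353 mm
B5: ⌊353/2⌋ × 250 = 176 × 250 mm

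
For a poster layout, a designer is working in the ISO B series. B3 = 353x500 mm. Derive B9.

B4: ⌊500/2⌋ × 353 = 250 × 353 mm
B5: ⌊353/2⌋ × 250 = 176 × 250 mm
B6: ⌊250/2⌋ × 176 = 125 × 176 mm
B7: ⌊176/2⌋ × 125 = 88 × 125 mm
B8: ⌊125/2⌋ × 88 = 62 × 88 mm
B9: ⌊88/2⌋ × 62 = 44 × 62 mm

44 × 62 mm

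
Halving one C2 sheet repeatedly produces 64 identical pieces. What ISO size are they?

C8

64 = 2^6, so 6 halving steps.
C2 → C3 → … → C8 after 6 steps.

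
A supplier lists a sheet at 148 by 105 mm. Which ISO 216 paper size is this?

A6 (105 × 148 mm)

Aspect ratio 148/105 ≈ 1.410 — close to the ISO √2 ≈ 1.414.
In the A-series (A0 area = 1 m²): A6 = 105 × 148 mm.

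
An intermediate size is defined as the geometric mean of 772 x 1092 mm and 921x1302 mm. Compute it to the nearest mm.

843 × 1192 mm

Short side: √(772 · 921) = √711012 ≈ 843.2 → 843 mm
Long side: √(1092 · 1302) = √1421784 ≈ 1192.4 → 1192 mm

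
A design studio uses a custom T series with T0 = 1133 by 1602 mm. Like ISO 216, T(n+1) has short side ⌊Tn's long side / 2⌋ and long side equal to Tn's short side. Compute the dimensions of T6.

T1: ⌊1602/2⌋ × 1133 = 801 × 1133 mm
T2: ⌊1133/2⌋ × 801 = 566 × 801 mm
T3: ⌊801/2⌋ × 566 = 400 × 566 mm
T4: ⌊566/2⌋ × 400 = 283 × 400 mm
T5: ⌊400/2⌋ × 283 = 200 × 283 mm
T6: ⌊283/2⌋ × 200 = 141 × 200 mm

141 × 200 mm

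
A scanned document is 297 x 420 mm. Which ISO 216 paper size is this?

Aspect ratio 420/297 ≈ 1.414 — close to the ISO √2 ≈ 1.414.
In the A-series (A0 area = 1 m²): A3 = 297 × 420 mm.

A3 (297 × 420 mm)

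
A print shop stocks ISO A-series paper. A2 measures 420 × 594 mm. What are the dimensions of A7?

A3: ⌊594/2⌋ × 420 = 297 × 420 mm
A4: ⌊420/2⌋ × 297 = 210 × 297 mm
A5: ⌊297/2⌋ × 210 = 148 × 210 mm
A6: ⌊210/2⌋ × 148 = 105 × 148 mm
A7: ⌊148/2⌋ × 105 = 74 × 105 mm

74 × 105 mm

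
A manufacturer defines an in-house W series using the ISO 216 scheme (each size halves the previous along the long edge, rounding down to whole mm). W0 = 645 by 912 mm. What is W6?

80 × 114 mm

W1: ⌊912/2⌋ × 645 = 456 × 645 mm
W2: ⌊645/2⌋ × 456 = 322 × 456 mm
W3: ⌊456/2⌋ × 322 = 228 × 322 mm
W4: ⌊322/2⌋ × 228 = 161 × 228 mm
W5: ⌊228/2⌋ × 161 = 114 × 161 mm
W6: ⌊161/2⌋ × 114 = 80 × 114 mm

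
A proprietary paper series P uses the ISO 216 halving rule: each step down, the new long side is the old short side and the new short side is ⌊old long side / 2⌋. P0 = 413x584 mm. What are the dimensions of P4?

103 × 146 mm

P1: ⌊584/2⌋ × 413 = 292 × 413 mm
P2: ⌊413/2⌋ × 292 = 206 × 292 mm
P3: ⌊292/2⌋ × 206 = 146 × 206 mm
P4: ⌊206/2⌋ × 146 = 103 × 146 mm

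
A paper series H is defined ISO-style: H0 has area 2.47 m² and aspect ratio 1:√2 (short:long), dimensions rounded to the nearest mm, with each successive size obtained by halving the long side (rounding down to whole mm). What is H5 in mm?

Let H0's short side be w mm. w · w√2 = 2.47 m² = 2,470,000 mm², so w ≈ 1321.6 mm and w√2 ≈ 1869.0 mm → H0 = 1322 × 1869 mm.
H1: ⌊1869/2⌋ × 1322 = 934 × 1322 mm
H2: ⌊1322/2⌋ × 934 = 661 × 934 mm
H3: ⌊934/2⌋ × 661 = 467 × 661 mm
H4: ⌊661/2⌋ × 467 = 330 × 467 mm
H5: ⌊467/2⌋ × 330 = 233 × 330 mm

233 × 330 mm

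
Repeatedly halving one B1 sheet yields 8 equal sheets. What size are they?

8 = 2^3, so 3 halving steps.
B1 → B2 → … → B4 after 3 steps.

B4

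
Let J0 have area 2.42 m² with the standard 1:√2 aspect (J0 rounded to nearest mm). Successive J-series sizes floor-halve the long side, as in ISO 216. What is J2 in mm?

Let J0's short side be w mm. w · w√2 = 2.42 m² = 2,420,000 mm², so w ≈ 1308.1 mm and w√2 ≈ 1850.0 mm → J0 = 1308 × 1850 mm.
J1: ⌊1850/2⌋ × 1308 = 925 × 1308 mm
J2: ⌊1308/2⌋ × 925 = 654 × 925 mm

654 × 925 mm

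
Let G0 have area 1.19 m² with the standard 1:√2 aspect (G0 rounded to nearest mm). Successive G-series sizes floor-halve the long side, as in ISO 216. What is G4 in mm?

Let G0's short side be w mm. w · w√2 = 1.19 m² = 1,190,000 mm², so w ≈ 917.3 mm and w√2 ≈ 1297.3 mm → G0 = 917 × 1297 mm.
G1: ⌊1297/2⌋ × 917 = 648 × 917 mm
G2: ⌊917/2⌋ × 648 = 458 × 648 mm
G3: ⌊648/2⌋ × 458 = 324 × 458 mm
G4: ⌊458/2⌋ × 324 = 229 × 324 mm

229 × 324 mm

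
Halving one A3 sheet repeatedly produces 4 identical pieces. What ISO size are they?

4 = 2^2, so 2 halving steps.
A3 → A4 → … → A5 after 2 steps.

A5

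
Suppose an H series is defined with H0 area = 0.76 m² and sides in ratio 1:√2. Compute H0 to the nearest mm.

733 × 1037 mm

Let the short side be w mm. Then w · w√2 = 0.76 m² = 760,000 mm².
w² = 760,000/√2, so w ≈ 733.1 mm; long side = w√2 ≈ 1036.7 mm.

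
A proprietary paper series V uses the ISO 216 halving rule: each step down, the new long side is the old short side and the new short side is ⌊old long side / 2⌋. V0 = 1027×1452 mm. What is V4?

256 × 363 mm

V1: ⌊1452/2⌋ × 1027 = 726 × 1027 mm
V2: ⌊1027/2⌋ × 726 = 513 × 726 mm
V3: ⌊726/2⌋ × 513 = 363 × 513 mm
V4: ⌊513/2⌋ × 363 = 256 × 363 mm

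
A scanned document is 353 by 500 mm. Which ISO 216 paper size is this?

B3 (353 × 500 mm)

Aspect ratio 500/353 ≈ 1.416 — close to the ISO √2 ≈ 1.414.
In the B-series (B0 = 1000 × 1414 mm): B3 = 353 × 500 mm.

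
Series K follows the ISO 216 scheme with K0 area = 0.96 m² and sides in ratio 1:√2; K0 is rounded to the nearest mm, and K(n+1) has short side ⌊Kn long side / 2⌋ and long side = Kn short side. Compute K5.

145 × 206 mm

Let K0's short side be w mm. w · w√2 = 0.96 m² = 960,000 mm², so w ≈ 823.9 mm and w√2 ≈ 1165.2 mm → K0 = 824 × 1165 mm.
K1: ⌊1165/2⌋ × 824 = 582 × 824 mm
K2: ⌊824/2⌋ × 582 = 412 × 582 mm
K3: ⌊582/2⌋ × 412 = 291 × 412 mm
K4: ⌊412/2⌋ × 291 = 206 × 291 mm
K5: ⌊291/2⌋ × 206 = 145 × 206 mm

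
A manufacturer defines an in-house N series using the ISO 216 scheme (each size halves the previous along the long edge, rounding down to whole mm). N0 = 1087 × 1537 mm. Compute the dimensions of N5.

192 × 271 mm

N1: ⌊1537/2⌋ × 1087 = 768 × 1087 mm
N2: ⌊1087/2⌋ × 768 = 543 × 768 mm
N3: ⌊768/2⌋ × 543 = 384 × 543 mm
N4: ⌊543/2⌋ × 384 = 271 × 384 mm
N5: ⌊384/2⌋ × 271 = 192 × 271 mm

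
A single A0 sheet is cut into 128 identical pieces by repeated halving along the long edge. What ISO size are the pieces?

A7

128 = 2^7, so 7 halving steps.
A0 → A1 → … → A7 after 7 steps.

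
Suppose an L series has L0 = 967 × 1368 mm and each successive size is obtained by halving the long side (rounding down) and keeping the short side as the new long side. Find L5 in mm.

171 × 241 mm

L1: ⌊1368/2⌋ × 967 = 684 × 967 mm
L2: ⌊967/2⌋ × 684 = 483 × 684 mm
L3: ⌊684/2⌋ × 483 = 342 × 483 mm
L4: ⌊483/2⌋ × 342 = 241 × 342 mm
L5: ⌊342/2⌋ × 241 = 171 × 241 mm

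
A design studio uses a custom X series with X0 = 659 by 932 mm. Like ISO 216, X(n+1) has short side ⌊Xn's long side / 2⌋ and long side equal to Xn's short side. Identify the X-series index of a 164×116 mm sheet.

X0: 659 × 932 mm
X1: 466 × 659 mm
X2: 329 × 466 mm
X3: 233 × 329 mm
X4: 164 × 233 mm
X5: 116 × 164 mm
X6: 82 × 116 mm
→ matches X5.

X5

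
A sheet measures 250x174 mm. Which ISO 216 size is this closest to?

Aspect ratio 250/174 ≈ 1.437 (ISO target is √2 ≈ 1.414).
In the B-series (B0 = 1000 × 1414 mm): B5 = 176 × 250 mm.
Off by 2 mm total — nearest standard size.

B5 (176 × 250 mm)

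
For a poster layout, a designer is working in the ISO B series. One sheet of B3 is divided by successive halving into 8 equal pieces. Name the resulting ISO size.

8 = 2^3, so 3 halving steps.
B3 → B4 → … → B6 after 3 steps.

B6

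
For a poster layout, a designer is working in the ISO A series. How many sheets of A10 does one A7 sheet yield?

8

Each ISO step halves the sheet: 1 × A7 → 2 × A8 → 4 × A9 → 8 × A10
From A7 to A10 is 3 halving steps: 2^3 = 8.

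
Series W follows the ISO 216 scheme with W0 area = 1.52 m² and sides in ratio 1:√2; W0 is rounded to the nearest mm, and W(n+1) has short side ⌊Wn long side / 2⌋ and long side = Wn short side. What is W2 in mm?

Let W0's short side be w mm. w · w√2 = 1.52 m² = 1,520,000 mm², so w ≈ 1036.7 mm and w√2 ≈ 1466.2 mm → W0 = 1037 × 1466 mm.
W1: ⌊1466/2⌋ × 1037 = 733 × 1037 mm
W2: ⌊1037/2⌋ × 733 = 518 × 733 mm

518 × 733 mm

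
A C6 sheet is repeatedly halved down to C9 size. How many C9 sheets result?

8

C6 = 114 × 162 mm; C9 = 40 × 57 mm.
Each halving step doubles the count; 3 steps from C6 to C9.
2^3 = 8.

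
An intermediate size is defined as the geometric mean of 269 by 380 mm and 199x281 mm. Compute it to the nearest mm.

231 × 327 mm

Short side: √(269 · 199) = √53531 ≈ 231.4 → 231 mm
Long side: √(380 · 281) = √106780 ≈ 326.8 → 327 mm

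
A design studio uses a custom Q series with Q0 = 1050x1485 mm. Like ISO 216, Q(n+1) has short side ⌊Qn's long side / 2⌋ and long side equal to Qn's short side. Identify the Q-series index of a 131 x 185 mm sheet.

Q0: 1050 × 1485 mm
Q1: 742 × 1050 mm
Q2: 525 × 742 mm
Q3: 371 × 525 mm
Q4: 262 × 371 mm
Q5: 185 × 262 mm
Q6: 131 × 185 mm
Q7: 92 × 131 mm
→ matches Q6.

Q6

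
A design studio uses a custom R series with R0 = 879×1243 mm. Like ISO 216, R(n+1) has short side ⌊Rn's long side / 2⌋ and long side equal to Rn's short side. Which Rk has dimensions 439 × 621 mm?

R2

R0: 879 × 1243 mm
R1: 621 × 879 mm
R2: 439 × 621 mm
R3: 310 × 439 mm
→ matches R2.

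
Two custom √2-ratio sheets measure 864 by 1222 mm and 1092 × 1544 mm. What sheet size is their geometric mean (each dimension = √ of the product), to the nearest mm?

971 × 1374 mm

Short side: √(864 · 1092) = √943488 ≈ 971.3 → 971 mm
Long side: √(1222 · 1544) = √1886768 ≈ 1373.6 → 1374 mm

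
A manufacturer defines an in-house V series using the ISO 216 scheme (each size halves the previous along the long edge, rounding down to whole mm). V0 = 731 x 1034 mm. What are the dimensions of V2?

365 × 517 mm

V1: ⌊1034/2⌋ × 731 = 517 × 731 mm
V2: ⌊731/2⌋ × 517 = 365 × 517 mm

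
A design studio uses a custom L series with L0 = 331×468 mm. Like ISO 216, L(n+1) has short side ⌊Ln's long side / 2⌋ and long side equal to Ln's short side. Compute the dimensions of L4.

82 × 117 mm

L1: ⌊468/2⌋ × 331 = 234 × 331 mm
L2: ⌊331/2⌋ × 234 = 165 × 234 mm
L3: ⌊234/2⌋ × 165 = 117 × 165 mm
L4: ⌊165/2⌋ × 117 = 82 × 117 mm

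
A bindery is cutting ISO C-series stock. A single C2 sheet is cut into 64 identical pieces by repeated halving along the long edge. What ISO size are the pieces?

64 = 2^6, so 6 halving steps.
C2 → C3 → … → C8 after 6 steps.

C8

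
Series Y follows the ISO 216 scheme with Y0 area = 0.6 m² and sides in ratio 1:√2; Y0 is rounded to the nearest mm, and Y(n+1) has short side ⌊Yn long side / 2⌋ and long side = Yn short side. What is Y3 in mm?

Let Y0's short side be w mm. w · w√2 = 0.6 m² = 600,000 mm², so w ≈ 651.4 mm and w√2 ≈ 921.2 mm → Y0 = 651 × 921 mm.
Y1: ⌊921/2⌋ × 651 = 460 × 651 mm
Y2: ⌊651/2⌋ × 460 = 325 × 460 mm
Y3: ⌊460/2⌋ × 325 = 230 × 325 mm

230 × 325 mm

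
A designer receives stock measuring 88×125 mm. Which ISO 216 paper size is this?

B7 (88 × 125 mm)

Aspect ratio 125/88 ≈ 1.420 — close to the ISO √2 ≈ 1.414.
In the B-series (B0 = 1000 × 1414 mm): B7 = 88 × 125 mm.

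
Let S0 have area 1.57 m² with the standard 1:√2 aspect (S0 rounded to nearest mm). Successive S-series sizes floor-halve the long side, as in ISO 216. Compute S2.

527 × 745 mm

Let S0's short side be w mm. w · w√2 = 1.57 m² = 1,570,000 mm², so w ≈ 1053.6 mm and w√2 ≈ 1490.1 mm → S0 = 1054 × 1490 mm.
S1: ⌊1490/2⌋ × 1054 = 745 × 1054 mm
S2: ⌊1054/2⌋ × 745 = 527 × 745 mm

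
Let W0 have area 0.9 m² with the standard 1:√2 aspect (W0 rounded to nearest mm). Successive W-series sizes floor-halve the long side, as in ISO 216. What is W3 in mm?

282 × 399 mm

Let W0's short side be w mm. w · w√2 = 0.9 m² = 900,000 mm², so w ≈ 797.7 mm and w√2 ≈ 1128.2 mm → W0 = 798 × 1128 mm.
W1: ⌊1128/2⌋ × 798 = 564 × 798 mm
W2: ⌊798/2⌋ × 564 = 399 × 564 mm
W3: ⌊564/2⌋ × 399 = 282 × 399 mm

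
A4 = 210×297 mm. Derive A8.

A5: ⌊297/2⌋ × 210 = 148 × 210 mm
A6: ⌊210/2⌋ × 148 = 105 × 148 mm
A7: ⌊148/2⌋ × 105 = 74 × 105 mm
A8: ⌊105/2⌋ × 74 = 52 × 74 mm

52 × 74 mm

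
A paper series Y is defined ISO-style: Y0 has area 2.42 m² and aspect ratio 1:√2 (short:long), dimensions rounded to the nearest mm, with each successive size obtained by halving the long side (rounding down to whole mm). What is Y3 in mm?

Let Y0's short side be w mm. w · w√2 = 2.42 m² = 2,420,000 mm², so w ≈ 1308.1 mm and w√2 ≈ 1850.0 mm → Y0 = 1308 × 1850 mm.
Y1: ⌊1850/2⌋ × 1308 = 925 × 1308 mm
Y2: ⌊1308/2⌋ × 925 = 654 × 925 mm
Y3: ⌊925/2⌋ × 654 = 462 × 654 mm

462 × 654 mm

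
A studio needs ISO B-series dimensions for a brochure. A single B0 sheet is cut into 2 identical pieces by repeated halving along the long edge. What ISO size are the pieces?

B1

2 = 2^1, so 1 halving step.
B0 → B1 → … → B1 after 1 step.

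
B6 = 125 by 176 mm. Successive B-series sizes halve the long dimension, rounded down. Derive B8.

B7: ⌊176/2⌋ × 125 = 88 × 125 mm
B8: ⌊125/2⌋ × 88 = 62 × 88 mm

62 × 88 mm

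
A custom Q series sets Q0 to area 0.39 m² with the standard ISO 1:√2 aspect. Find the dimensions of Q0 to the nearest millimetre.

Let the short side be w mm. Then w · w√2 = 0.39 m² = 390,000 mm².
w² = 390,000/√2, so w ≈ 525.1 mm; long side = w√2 ≈ 742.7 mm.

525 × 743 mm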